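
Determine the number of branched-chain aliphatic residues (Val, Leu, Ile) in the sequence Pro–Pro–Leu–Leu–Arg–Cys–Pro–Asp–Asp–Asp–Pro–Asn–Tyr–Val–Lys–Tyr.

Matching residues: Leu3, Leu4, Val14.

3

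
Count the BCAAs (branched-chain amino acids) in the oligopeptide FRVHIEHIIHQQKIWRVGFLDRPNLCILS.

10

Valine (V), leucine (L), and isoleucine (I) are the branched-chain amino acids.
Matching residues: V3, I5, I8, I9, I14, V17, L20, L25, I27, L28.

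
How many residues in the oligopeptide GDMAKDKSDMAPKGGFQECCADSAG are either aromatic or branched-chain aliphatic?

Aromatic: F, W, Y. Branched-chain aliphatic: I, L, V.
Aromatic residues here: F16 (1).
Branched-chain aliphatic residues here: none (0).
The two groups share no amino acid, so total = 1 + 0 = 1.

1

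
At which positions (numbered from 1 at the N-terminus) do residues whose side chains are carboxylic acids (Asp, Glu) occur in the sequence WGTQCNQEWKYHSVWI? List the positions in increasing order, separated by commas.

Matching residues: E8.

8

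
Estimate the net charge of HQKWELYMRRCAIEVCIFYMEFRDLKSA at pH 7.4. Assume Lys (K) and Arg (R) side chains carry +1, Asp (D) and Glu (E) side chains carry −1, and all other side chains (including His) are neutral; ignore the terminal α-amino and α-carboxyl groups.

Positive (K, R): K3, R9, R10, R23, K26 → +5.
Negative (D, E): E5, E14, E21, D24 → −4.
Net charge = (+5) + (−4) = +1.

+1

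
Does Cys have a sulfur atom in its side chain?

Yes

Only Cys (C) and Met (M) have a sulfur atom in the side chain.
Cysteine is in this group.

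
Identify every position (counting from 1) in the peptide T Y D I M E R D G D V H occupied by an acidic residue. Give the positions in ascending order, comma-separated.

3, 6, 8, 10

Only D (aspartate) and E (glutamate) carry a side-chain carboxylic acid.
Matching residues: D3, E6, D8, D10.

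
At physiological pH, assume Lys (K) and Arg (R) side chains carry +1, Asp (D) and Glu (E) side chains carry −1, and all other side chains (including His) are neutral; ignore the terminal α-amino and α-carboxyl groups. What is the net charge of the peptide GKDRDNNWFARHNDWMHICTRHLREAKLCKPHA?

+3

Positive (K, R): K2, R4, R11, R21, R24, K27, K30 → +7.
Negative (D, E): D3, D5, D14, E25 → −4.
Net charge = (+7) + (−4) = +3.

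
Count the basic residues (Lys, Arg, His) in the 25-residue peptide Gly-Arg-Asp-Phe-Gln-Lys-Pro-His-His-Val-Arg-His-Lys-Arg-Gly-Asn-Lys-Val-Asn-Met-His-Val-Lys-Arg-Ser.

12

Matching residues: Arg2, Lys6, His8, His9, Arg11, His12, Lys13, Arg14, Lys17, His21, Lys23, Arg24.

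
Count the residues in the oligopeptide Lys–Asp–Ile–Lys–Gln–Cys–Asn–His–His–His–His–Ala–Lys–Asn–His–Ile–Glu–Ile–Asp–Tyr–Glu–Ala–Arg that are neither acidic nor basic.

Acidic: D, E. Basic: K, R, H. All other residues are neither.
Matching residues: Ile3, Gln5, Cys6, Asn7, Ala12, Asn14, Ile16, Ile18, Tyr20, Ala22.

10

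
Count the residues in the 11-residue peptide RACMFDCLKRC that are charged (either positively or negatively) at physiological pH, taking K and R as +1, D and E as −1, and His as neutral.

Charged side chains at pH ~7.4: K, R (positive); D, E (negative).
Matching residues: R1, D6, K9, R10.

4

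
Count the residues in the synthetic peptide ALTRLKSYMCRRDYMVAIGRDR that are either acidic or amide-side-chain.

Acidic: D, E. Amide-side-chain: N, Q.
Acidic residues here: D13, D21 (2).
Amide-side-chain residues here: none (0).
The two groups share no amino acid, so total = 2 + 0 = 2.

2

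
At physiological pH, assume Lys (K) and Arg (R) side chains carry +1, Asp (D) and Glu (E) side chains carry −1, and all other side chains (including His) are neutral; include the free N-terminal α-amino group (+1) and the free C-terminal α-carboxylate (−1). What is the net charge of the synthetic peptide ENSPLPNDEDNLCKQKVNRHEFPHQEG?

Positive (K, R): K14, K16, R19 → +3.
Negative (D, E): E1, D8, E9, D10, E21, E26 → −6.
The N-terminus (+1) and C-terminus (−1) cancel.
Net charge = (+3) + (−6) = −3.

-3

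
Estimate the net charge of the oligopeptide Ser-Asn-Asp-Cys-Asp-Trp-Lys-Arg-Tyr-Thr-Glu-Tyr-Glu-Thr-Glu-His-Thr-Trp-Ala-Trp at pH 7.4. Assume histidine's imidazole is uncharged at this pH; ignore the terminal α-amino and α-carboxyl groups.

-3

Near pH 7.4, K and R contribute +1 each, D and E contribute −1 each, and every other side chain (His included, as stated) is uncharged.
Positive (K, R): Lys7, Arg8 → +2.
Negative (D, E): Asp3, Asp5, Glu11, Glu13, Glu15 → −5.
Net charge = (+2) + (−5) = −3.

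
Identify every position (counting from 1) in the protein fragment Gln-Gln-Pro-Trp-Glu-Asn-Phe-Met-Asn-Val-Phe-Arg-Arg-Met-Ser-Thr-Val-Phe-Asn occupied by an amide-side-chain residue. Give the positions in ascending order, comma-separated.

Asparagine (N) and glutamine (Q) have uncharged amide side chains.
Matching residues: Gln1, Gln2, Asn6, Asn9, Asn19.

1, 2, 6, 9, 19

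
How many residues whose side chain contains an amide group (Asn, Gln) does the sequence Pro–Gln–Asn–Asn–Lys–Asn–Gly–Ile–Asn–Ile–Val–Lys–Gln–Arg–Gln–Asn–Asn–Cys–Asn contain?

10

Matching residues: Gln2, Asn3, Asn4, Asn6, Asn9, Gln13, Gln15, Asn16, Asn17, Asn19.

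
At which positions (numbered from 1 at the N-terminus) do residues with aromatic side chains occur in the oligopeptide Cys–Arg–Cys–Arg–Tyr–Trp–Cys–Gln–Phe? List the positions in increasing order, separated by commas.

Phenylalanine (F), tryptophan (W), and tyrosine (Y) have aromatic ring side chains.
Matching residues: Tyr5, Trp6, Phe9.

5, 6, 9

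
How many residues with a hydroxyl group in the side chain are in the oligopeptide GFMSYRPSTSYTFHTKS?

9

The –OH-bearing residues are Ser, Thr (aliphatic alcohols), and Tyr (phenol).
Matching residues: S4, Y5, S8, T9, S10, Y11, T12, T15, S17.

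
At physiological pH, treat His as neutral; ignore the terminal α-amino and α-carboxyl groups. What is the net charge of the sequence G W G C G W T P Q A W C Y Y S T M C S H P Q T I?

0

At pH ~7.4 the Lys and Arg side chains are protonated (+1), the Asp and Glu side chains are deprotonated (−1), and with His taken as neutral all other side chains carry no charge.
Positive (K, R): none → +0.
Negative (D, E): none → −0.
Net charge = (+0) + (−0) = 0.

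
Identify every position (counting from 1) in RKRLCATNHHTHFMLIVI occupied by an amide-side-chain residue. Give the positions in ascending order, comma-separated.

Matching residues: N8.

8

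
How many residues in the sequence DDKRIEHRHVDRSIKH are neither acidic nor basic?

4

Acidic: D, E. Basic: K, R, H. All other residues are neither.
Matching residues: I5, V10, S13, I14.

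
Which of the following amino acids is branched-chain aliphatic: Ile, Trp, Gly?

Valine (V), leucine (L), and isoleucine (I) are the branched-chain amino acids.
Of the listed options, only Ile belongs to this group.

Ile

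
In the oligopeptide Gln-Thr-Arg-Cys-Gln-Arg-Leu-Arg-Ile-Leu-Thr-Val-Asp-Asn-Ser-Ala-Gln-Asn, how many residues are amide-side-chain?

Asparagine (N) and glutamine (Q) have uncharged amide side chains.
Matching residues: Gln1, Gln5, Asn14, Gln17, Asn18.

5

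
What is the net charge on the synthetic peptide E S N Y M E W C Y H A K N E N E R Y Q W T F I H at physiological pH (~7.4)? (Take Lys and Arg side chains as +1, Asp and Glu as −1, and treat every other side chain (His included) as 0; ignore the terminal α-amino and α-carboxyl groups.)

Positive (K, R): K12, R17 → +2.
Negative (D, E): E1, E6, E14, E16 → −4.
Net charge = (+2) + (−4) = −2.

-2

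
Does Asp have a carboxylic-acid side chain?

Aspartate (D) and glutamate (E) have carboxylic-acid side chains and are the acidic amino acids.
Aspartate is in this group.

Yes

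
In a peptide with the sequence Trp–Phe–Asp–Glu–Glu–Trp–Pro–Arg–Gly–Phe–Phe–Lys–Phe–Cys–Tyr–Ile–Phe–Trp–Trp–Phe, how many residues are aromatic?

11

Phenylalanine (F), tryptophan (W), and tyrosine (Y) have aromatic ring side chains.
Matching residues: Trp1, Phe2, Trp6, Phe10, Phe11, Phe13, Tyr15, Phe17, Trp18, Trp19, Phe20.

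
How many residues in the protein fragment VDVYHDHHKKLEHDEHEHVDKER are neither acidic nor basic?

5

Acidic: D, E. Basic: K, R, H. All other residues are neither.
Matching residues: V1, V3, Y4, L11, V19.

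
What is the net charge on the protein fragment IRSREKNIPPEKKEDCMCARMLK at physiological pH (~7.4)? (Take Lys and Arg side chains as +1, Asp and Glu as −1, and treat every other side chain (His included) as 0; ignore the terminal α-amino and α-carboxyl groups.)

Positive (K, R): R2, R4, K6, K12, K13, R20, K23 → +7.
Negative (D, E): E5, E11, E14, D15 → −4.
Net charge = (+7) + (−4) = +3.

+3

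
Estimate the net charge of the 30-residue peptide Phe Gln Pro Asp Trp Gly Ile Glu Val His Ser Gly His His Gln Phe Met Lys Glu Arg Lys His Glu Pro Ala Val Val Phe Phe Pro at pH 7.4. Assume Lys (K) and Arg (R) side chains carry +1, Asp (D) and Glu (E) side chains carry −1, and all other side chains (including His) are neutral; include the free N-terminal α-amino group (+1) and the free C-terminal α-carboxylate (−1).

-1

Positive (K, R): Lys18, Arg20, Lys21 → +3.
Negative (D, E): Asp4, Glu8, Glu19, Glu23 → −4.
The N-terminus (+1) and C-terminus (−1) cancel.
Net charge = (+3) + (−4) = −1.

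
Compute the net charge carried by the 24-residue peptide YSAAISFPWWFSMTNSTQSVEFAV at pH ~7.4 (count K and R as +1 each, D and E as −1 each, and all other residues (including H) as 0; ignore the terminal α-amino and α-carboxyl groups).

-1

Positive (K, R): none → +0.
Negative (D, E): E21 → −1.
Net charge = (+0) + (−1) = −1.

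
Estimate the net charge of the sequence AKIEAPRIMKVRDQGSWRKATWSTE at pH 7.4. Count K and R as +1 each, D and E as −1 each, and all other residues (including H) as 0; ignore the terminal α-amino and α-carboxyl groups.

Positive (K, R): K2, R7, K10, R12, R18, K19 → +6.
Negative (D, E): E4, D13, E25 → −3.
Net charge = (+6) + (−3) = +3.

+3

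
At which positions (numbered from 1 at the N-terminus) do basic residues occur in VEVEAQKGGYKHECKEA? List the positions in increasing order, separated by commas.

K, R, and H are the three residues with basic side chains (ε-amine, guanidinium, and imidazole respectively).
Matching residues: K7, K11, H12, K15.

7, 11, 12, 15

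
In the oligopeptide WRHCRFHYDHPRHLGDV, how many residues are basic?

K, R, and H are the three residues with basic side chains (ε-amine, guanidinium, and imidazole respectively).
Matching residues: R2, H3, R5, H7, H10, R12, H13.

7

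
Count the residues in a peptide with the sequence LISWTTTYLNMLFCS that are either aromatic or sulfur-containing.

Aromatic: F, W, Y. Sulfur-containing: C, M.
Aromatic residues here: W4, Y8, F13 (3).
Sulfur-containing residues here: M11, C14 (2).
The two groups share no amino acid, so total = 3 + 2 = 5.

5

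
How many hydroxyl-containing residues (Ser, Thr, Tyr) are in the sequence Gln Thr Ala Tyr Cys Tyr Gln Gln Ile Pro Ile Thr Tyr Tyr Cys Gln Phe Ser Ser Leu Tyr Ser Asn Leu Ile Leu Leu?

10

Matching residues: Thr2, Tyr4, Tyr6, Thr12, Tyr13, Tyr14, Ser18, Ser19, Tyr21, Ser22.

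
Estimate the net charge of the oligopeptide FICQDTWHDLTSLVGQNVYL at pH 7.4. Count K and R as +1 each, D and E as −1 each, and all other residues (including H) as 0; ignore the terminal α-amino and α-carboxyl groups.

-2

Positive (K, R): none → +0.
Negative (D, E): D5, D9 → −2.
Net charge = (+0) + (−2) = −2.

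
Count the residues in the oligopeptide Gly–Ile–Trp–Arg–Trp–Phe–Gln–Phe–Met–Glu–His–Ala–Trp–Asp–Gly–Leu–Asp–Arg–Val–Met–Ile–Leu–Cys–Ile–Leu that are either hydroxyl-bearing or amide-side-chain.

Hydroxyl-bearing: S, T, Y. Amide-side-chain: N, Q.
Hydroxyl-bearing residues here: none (0).
Amide-side-chain residues here: Gln7 (1).
The two groups share no amino acid, so total = 0 + 1 = 1.

1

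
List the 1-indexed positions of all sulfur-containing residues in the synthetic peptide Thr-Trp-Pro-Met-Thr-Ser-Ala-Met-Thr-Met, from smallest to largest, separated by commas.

The sulfur-bearing residues are cysteine (–SH) and methionine (–S–CH₃).
Matching residues: Met4, Met8, Met10.

4, 8, 10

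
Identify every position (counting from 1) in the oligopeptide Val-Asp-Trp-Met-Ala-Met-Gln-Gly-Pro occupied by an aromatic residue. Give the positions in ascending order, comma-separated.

Phenylalanine (F), tryptophan (W), and tyrosine (Y) have aromatic ring side chains.
Matching residues: Trp3.

3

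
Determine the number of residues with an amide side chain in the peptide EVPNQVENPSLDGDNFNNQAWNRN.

9

The amide-side-chain residues are Asn (N) and Gln (Q).
Matching residues: N4, Q5, N8, N15, N17, N18, Q19, N22, N24.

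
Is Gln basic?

Lysine (K), arginine (R), and histidine (H) have basic, nitrogen-containing side chains.
Glutamine is not in this group.

No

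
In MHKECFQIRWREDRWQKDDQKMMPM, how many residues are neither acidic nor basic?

13

Acidic: D, E. Basic: K, R, H. All other residues are neither.
Matching residues: M1, C5, F6, Q7, I8, W10, W15, Q16, Q20, M22, M23, P24, M25.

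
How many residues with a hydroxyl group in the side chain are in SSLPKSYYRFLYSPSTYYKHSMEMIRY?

Serine (S), threonine (T), and tyrosine (Y) each carry a hydroxyl group on the side chain.
Matching residues: S1, S2, S6, Y7, Y8, Y12, S13, S15, T16, Y17, Y18, S21, Y27.

13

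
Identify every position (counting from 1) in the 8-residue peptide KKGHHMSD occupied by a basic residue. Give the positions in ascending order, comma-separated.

K, R, and H are the three residues with basic side chains (ε-amine, guanidinium, and imidazole respectively).
Matching residues: K1, K2, H4, H5.

1, 2, 4, 5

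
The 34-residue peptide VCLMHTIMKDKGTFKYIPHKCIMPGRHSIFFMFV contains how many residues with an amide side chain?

0

Only N (asparagine) and Q (glutamine) carry a side-chain carboxamide.
None of the 34 residues belong to this group.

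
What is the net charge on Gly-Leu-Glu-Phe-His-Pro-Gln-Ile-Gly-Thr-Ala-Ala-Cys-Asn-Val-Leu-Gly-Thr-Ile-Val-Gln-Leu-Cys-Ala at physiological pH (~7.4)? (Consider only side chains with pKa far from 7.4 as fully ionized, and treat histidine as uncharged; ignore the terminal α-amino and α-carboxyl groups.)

-1

The side chains ionized at physiological pH are Lys/Arg (+1) and Asp/Glu (−1); with His treated as neutral, nothing else contributes.
Positive (K, R): none → +0.
Negative (D, E): Glu3 → −1.
Net charge = (+0) + (−1) = −1.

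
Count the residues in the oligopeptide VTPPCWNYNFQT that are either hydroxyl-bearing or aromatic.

5

Hydroxyl-bearing: S, T, Y. Aromatic: F, W, Y.
Hydroxyl-bearing residues here: T2, Y8, T12 (3).
Aromatic residues here: W6, Y8, F10 (3).
Y is in both groups, so the 1 Y residue must not be double-counted.
Total = 3 + 3 − 1 = 5.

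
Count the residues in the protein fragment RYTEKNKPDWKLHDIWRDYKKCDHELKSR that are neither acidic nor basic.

12

Acidic: D, E. Basic: K, R, H. All other residues are neither.
Matching residues: Y2, T3, N6, P8, W10, L12, I15, W16, Y19, C22, L26, S28.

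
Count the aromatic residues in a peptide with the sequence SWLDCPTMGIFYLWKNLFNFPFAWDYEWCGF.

F, W, and Y each carry an aromatic ring on the side chain.
Matching residues: W2, F11, Y12, W14, F18, F20, F22, W24, Y26, W28, F31.

11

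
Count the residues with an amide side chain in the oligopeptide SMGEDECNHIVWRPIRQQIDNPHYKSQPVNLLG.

Asparagine (N) and glutamine (Q) have uncharged amide side chains.
Matching residues: N8, Q17, Q18, N21, Q27, N30.

6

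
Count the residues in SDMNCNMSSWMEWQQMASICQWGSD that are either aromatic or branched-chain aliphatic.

Aromatic: F, W, Y. Branched-chain aliphatic: I, L, V.
Aromatic residues here: W10, W13, W22 (3).
Branched-chain aliphatic residues here: I19 (1).
The two groups share no amino acid, so total = 3 + 1 = 4.

4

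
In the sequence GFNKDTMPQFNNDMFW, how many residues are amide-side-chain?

4

The amide-side-chain residues are Asn (N) and Gln (Q).
Matching residues: N3, Q9, N11, N12.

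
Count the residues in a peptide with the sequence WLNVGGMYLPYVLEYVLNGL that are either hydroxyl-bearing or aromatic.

4

Hydroxyl-bearing: S, T, Y. Aromatic: F, W, Y.
Hydroxyl-bearing residues here: Y8, Y11, Y15 (3).
Aromatic residues here: W1, Y8, Y11, Y15 (4).
Y is in both groups, so the 3 Y residues must not be double-counted.
Total = 3 + 4 − 3 = 4.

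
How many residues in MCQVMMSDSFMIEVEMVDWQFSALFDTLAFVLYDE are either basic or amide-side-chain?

Basic: H, K, R. Amide-side-chain: N, Q.
Basic residues here: none (0).
Amide-side-chain residues here: Q3, Q20 (2).
The two groups share no amino acid, so total = 0 + 2 = 2.

2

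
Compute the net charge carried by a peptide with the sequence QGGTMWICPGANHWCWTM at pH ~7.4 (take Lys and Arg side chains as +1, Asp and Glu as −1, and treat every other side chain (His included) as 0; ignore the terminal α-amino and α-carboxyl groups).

0

Positive (K, R): none → +0.
Negative (D, E): none → −0.
Net charge = (+0) + (−0) = 0.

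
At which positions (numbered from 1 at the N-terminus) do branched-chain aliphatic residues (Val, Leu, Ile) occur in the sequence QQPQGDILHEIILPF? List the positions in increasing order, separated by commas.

7, 8, 11, 12, 13

Matching residues: I7, L8, I11, I12, L13.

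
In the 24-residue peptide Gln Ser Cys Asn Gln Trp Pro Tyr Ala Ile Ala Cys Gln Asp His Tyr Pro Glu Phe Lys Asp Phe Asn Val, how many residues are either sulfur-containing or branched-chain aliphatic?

4

Sulfur-containing: C, M. Branched-chain aliphatic: I, L, V.
Sulfur-containing residues here: Cys3, Cys12 (2).
Branched-chain aliphatic residues here: Ile10, Val24 (2).
The two groups share no amino acid, so total = 2 + 2 = 4.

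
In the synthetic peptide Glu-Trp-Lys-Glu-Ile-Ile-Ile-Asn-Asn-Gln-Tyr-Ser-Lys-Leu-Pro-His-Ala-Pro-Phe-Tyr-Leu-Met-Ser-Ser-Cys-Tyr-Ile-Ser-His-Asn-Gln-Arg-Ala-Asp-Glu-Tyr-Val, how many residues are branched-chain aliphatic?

7

V, L, and I make up the branched-chain aliphatic group.
Matching residues: Ile5, Ile6, Ile7, Leu14, Leu21, Ile27, Val37.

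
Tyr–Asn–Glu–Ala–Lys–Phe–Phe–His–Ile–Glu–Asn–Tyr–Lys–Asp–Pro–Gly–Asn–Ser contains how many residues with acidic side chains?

3

Aspartate (D) and glutamate (E) have carboxylic-acid side chains and are the acidic amino acids.
Matching residues: Glu3, Glu10, Asp14.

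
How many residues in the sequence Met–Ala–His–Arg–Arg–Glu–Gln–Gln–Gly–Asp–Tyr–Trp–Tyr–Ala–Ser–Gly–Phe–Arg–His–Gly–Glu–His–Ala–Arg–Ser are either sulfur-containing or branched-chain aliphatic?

Sulfur-containing: C, M. Branched-chain aliphatic: I, L, V.
Sulfur-containing residues here: Met1 (1).
Branched-chain aliphatic residues here: none (0).
The two groups share no amino acid, so total = 1 + 0 = 1.

1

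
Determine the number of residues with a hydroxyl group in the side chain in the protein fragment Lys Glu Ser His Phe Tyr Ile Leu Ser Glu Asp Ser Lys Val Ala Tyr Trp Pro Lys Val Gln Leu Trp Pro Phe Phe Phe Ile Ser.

6

The –OH-bearing residues are Ser, Thr (aliphatic alcohols), and Tyr (phenol).
Matching residues: Ser3, Tyr6, Ser9, Ser12, Tyr16, Ser29.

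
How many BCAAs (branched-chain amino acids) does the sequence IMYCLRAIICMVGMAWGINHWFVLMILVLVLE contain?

The BCAAs are Val, Leu, and Ile — aliphatic side chains with a branch point.
Matching residues: I1, L5, I8, I9, V12, I18, V23, L24, I26, L27, V28, L29, V30, L31.

14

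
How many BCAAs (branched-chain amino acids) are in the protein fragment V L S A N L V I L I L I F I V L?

12

V, L, and I make up the branched-chain aliphatic group.
Matching residues: V1, L2, L6, V7, I8, L9, I10, L11, I12, I14, V15, L16.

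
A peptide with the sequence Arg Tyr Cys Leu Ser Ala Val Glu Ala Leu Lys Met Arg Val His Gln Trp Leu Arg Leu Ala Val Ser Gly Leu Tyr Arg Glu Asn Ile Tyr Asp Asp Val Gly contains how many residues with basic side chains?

Lysine (K), arginine (R), and histidine (H) have basic, nitrogen-containing side chains.
Matching residues: Arg1, Lys11, Arg13, His15, Arg19, Arg27.

6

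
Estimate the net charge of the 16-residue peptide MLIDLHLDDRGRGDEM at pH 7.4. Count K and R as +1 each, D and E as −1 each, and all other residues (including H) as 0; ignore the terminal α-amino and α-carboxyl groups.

Positive (K, R): R10, R12 → +2.
Negative (D, E): D4, D8, D9, D14, E15 → −5.
Net charge = (+2) + (−5) = −3.

-3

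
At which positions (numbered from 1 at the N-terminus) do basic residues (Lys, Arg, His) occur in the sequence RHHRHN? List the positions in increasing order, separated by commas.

1, 2, 3, 4, 5

Matching residues: R1, H2, H3, R4, H5.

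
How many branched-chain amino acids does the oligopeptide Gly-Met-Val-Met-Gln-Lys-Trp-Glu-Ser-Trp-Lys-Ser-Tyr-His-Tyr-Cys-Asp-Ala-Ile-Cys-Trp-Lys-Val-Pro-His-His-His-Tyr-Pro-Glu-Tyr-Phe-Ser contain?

3

Valine (V), leucine (L), and isoleucine (I) are the branched-chain amino acids.
Matching residues: Val3, Ile19, Val23.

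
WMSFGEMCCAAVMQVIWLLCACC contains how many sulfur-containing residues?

8

Only Cys (C) and Met (M) have a sulfur atom in the side chain.
Matching residues: M2, M7, C8, C9, M13, C20, C22, C23.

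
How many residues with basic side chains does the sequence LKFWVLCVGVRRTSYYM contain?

3

The basic amino acids are Lys (K), Arg (R), and His (H).
Matching residues: K2, R11, R12.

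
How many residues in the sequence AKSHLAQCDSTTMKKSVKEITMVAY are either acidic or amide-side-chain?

Acidic: D, E. Amide-side-chain: N, Q.
Acidic residues here: D9, E19 (2).
Amide-side-chain residues here: Q7 (1).
The two groups share no amino acid, so total = 2 + 1 = 3.

3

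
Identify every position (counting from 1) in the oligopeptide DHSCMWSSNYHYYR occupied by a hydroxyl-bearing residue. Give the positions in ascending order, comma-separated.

S, T, and Y are the three residues with a side-chain hydroxyl.
Matching residues: S3, S7, S8, Y10, Y12, Y13.

3, 7, 8, 10, 12, 13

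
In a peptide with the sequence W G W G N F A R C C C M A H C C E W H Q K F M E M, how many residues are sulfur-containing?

Cysteine (C, thiol) and methionine (M, thioether) are the two sulfur-containing amino acids.
Matching residues: C9, C10, C11, M12, C15, C16, M23, M25.

8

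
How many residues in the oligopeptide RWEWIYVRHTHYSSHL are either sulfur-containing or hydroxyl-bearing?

5

Sulfur-containing: C, M. Hydroxyl-bearing: S, T, Y.
Sulfur-containing residues here: none (0).
Hydroxyl-bearing residues here: Y6, T10, Y12, S13, S14 (5).
The two groups share no amino acid, so total = 0 + 5 = 5.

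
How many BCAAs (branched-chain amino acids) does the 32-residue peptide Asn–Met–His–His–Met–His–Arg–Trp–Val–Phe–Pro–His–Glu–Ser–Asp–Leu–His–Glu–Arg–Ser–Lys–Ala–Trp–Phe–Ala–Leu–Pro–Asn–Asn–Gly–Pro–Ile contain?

The BCAAs are Val, Leu, and Ile — aliphatic side chains with a branch point.
Matching residues: Val9, Leu16, Leu26, Ile32.

4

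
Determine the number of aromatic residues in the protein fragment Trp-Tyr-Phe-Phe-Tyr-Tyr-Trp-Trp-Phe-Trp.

Phenylalanine (F), tryptophan (W), and tyrosine (Y) have aromatic ring side chains.
Matching residues: Trp1, Tyr2, Phe3, Phe4, Tyr5, Tyr6, Trp7, Trp8, Phe9, Trp10.

10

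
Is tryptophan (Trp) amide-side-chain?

No

Asparagine (N) and glutamine (Q) have uncharged amide side chains.
Tryptophan is not in this group.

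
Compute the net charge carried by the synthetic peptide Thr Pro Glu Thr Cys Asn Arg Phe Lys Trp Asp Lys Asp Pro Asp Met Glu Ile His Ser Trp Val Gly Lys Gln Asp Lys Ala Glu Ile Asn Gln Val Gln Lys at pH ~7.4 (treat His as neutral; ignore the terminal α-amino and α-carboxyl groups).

Near pH 7.4, K and R contribute +1 each, D and E contribute −1 each, and every other side chain (His included, as stated) is uncharged.
Positive (K, R): Arg7, Lys9, Lys12, Lys24, Lys27, Lys35 → +6.
Negative (D, E): Glu3, Asp11, Asp13, Asp15, Glu17, Asp26, Glu29 → −7.
Net charge = (+6) + (−7) = −1.

-1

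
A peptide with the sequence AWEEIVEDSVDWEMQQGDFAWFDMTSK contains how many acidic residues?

The acidic residues are Asp (D) and Glu (E), whose side chains end in a carboxylate group.
Matching residues: E3, E4, E7, D8, D11, E13, D18, D23.

8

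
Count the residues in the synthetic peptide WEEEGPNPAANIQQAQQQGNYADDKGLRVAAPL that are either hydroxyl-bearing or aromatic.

2

Hydroxyl-bearing: S, T, Y. Aromatic: F, W, Y.
Hydroxyl-bearing residues here: Y21 (1).
Aromatic residues here: W1, Y21 (2).
Y is in both groups, so the 1 Y residue must not be double-counted.
Total = 1 + 2 − 1 = 2.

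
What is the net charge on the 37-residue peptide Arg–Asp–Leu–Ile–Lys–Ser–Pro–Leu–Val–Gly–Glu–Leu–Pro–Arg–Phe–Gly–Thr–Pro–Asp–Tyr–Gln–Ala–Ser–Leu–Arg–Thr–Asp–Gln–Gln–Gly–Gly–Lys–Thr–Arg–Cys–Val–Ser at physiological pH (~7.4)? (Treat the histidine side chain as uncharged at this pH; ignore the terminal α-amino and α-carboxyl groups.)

At pH ~7.4 the Lys and Arg side chains are protonated (+1), the Asp and Glu side chains are deprotonated (−1), and with His taken as neutral all other side chains carry no charge.
Positive (K, R): Arg1, Lys5, Arg14, Arg25, Lys32, Arg34 → +6.
Negative (D, E): Asp2, Glu11, Asp19, Asp27 → −4.
Net charge = (+6) + (−4) = +2.

+2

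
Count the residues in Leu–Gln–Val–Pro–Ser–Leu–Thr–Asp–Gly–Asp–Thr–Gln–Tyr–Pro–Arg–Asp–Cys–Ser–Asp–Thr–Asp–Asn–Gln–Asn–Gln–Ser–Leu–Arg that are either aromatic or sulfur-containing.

2

Aromatic: F, W, Y. Sulfur-containing: C, M.
Aromatic residues here: Tyr13 (1).
Sulfur-containing residues here: Cys17 (1).
The two groups share no amino acid, so total = 1 + 1 = 2.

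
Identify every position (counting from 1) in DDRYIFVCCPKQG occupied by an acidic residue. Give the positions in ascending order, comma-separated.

1, 2

The acidic residues are Asp (D) and Glu (E), whose side chains end in a carboxylate group.
Matching residues: D1, D2.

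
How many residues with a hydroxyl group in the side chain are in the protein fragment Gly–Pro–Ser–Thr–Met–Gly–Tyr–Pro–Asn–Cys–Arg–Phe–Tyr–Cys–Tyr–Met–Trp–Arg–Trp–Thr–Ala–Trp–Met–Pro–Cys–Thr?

7

Serine (S), threonine (T), and tyrosine (Y) each carry a hydroxyl group on the side chain.
Matching residues: Ser3, Thr4, Tyr7, Tyr13, Tyr15, Thr20, Thr26.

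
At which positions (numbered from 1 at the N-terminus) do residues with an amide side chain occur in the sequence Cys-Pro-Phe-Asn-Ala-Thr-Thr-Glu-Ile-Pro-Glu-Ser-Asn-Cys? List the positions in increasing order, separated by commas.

The amide-side-chain residues are Asn (N) and Gln (Q).
Matching residues: Asn4, Asn13.

4, 13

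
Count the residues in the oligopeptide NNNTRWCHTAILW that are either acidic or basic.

Acidic: D, E. Basic: H, K, R.
Acidic residues here: none (0).
Basic residues here: R5, H8 (2).
The two groups share no amino acid, so total = 0 + 2 = 2.

2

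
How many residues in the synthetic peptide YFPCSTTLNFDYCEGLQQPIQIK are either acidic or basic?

Acidic: D, E. Basic: H, K, R.
Acidic residues here: D11, E14 (2).
Basic residues here: K23 (1).
The two groups share no amino acid, so total = 2 + 1 = 3.

3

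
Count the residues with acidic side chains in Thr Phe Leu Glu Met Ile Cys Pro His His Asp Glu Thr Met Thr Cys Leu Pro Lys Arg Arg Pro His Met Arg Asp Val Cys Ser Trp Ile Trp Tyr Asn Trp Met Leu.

4

Only D (aspartate) and E (glutamate) carry a side-chain carboxylic acid.
Matching residues: Glu4, Asp11, Glu12, Asp26.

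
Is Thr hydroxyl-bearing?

Yes

The –OH-bearing residues are Ser, Thr (aliphatic alcohols), and Tyr (phenol).
Threonine is in this group.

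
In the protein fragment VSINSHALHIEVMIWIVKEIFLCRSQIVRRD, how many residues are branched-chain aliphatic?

Valine (V), leucine (L), and isoleucine (I) are the branched-chain amino acids.
Matching residues: V1, I3, L8, I10, V12, I14, I16, V17, I20, L22, I27, V28.

12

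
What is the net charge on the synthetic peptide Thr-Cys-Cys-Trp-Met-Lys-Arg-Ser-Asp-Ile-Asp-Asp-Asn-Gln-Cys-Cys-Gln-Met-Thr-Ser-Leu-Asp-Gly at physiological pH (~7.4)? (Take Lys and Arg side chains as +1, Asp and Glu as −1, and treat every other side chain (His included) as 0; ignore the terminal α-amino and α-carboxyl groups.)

Positive (K, R): Lys6, Arg7 → +2.
Negative (D, E): Asp9, Asp11, Asp12, Asp22 → −4.
Net charge = (+2) + (−4) = −2.

-2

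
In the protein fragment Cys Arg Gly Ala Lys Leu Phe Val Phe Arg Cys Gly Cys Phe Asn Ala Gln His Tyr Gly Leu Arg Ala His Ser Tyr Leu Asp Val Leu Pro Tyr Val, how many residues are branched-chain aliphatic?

Valine (V), leucine (L), and isoleucine (I) are the branched-chain amino acids.
Matching residues: Leu6, Val8, Leu21, Leu27, Val29, Leu30, Val33.

7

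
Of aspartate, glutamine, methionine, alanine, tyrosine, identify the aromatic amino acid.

tyrosine

Phenylalanine (F), tryptophan (W), and tyrosine (Y) have aromatic ring side chains.
Of the listed options, only tyrosine belongs to this group.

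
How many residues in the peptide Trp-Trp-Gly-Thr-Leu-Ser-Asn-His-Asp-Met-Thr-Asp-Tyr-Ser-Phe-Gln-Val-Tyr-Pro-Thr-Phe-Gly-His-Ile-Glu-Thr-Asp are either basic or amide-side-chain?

4

Basic: H, K, R. Amide-side-chain: N, Q.
Basic residues here: His8, His23 (2).
Amide-side-chain residues here: Asn7, Gln16 (2).
The two groups share no amino acid, so total = 2 + 2 = 4.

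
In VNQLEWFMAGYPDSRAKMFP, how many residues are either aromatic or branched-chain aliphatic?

Aromatic: F, W, Y. Branched-chain aliphatic: I, L, V.
Aromatic residues here: W6, F7, Y11, F19 (4).
Branched-chain aliphatic residues here: V1, L4 (2).
The two groups share no amino acid, so total = 4 + 2 = 6.

6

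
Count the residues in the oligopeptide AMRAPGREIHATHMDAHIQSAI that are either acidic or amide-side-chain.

3

Acidic: D, E. Amide-side-chain: N, Q.
Acidic residues here: E8, D15 (2).
Amide-side-chain residues here: Q19 (1).
The two groups share no amino acid, so total = 2 + 1 = 3.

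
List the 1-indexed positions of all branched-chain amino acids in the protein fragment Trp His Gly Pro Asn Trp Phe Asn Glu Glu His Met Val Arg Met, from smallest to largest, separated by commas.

13

V, L, and I make up the branched-chain aliphatic group.
Matching residues: Val13.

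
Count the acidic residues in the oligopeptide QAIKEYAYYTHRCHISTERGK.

2

Aspartate (D) and glutamate (E) have carboxylic-acid side chains and are the acidic amino acids.
Matching residues: E5, E18.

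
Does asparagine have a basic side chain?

K, R, and H are the three residues with basic side chains (ε-amine, guanidinium, and imidazole respectively).
Asparagine is not in this group.

No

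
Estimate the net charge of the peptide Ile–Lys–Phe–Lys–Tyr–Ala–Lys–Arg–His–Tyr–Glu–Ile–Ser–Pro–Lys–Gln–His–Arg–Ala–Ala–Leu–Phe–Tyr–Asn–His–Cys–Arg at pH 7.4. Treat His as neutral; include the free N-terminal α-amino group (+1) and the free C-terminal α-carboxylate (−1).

+6

The side chains ionized at physiological pH are Lys/Arg (+1) and Asp/Glu (−1); with His treated as neutral, nothing else contributes.
Positive (K, R): Lys2, Lys4, Lys7, Arg8, Lys15, Arg18, Arg27 → +7.
Negative (D, E): Glu11 → −1.
The N-terminus (+1) and C-terminus (−1) cancel.
Net charge = (+7) + (−1) = +6.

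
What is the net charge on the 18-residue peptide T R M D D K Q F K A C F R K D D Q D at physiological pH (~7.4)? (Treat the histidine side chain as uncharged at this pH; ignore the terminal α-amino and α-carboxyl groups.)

The side chains ionized at physiological pH are Lys/Arg (+1) and Asp/Glu (−1); with His treated as neutral, nothing else contributes.
Positive (K, R): R2, K6, K9, R13, K14 → +5.
Negative (D, E): D4, D5, D15, D16, D18 → −5.
Net charge = (+5) + (−5) = 0.

0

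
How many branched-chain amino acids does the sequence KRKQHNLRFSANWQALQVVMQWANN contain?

Valine (V), leucine (L), and isoleucine (I) are the branched-chain amino acids.
Matching residues: L7, L16, V18, V19.

4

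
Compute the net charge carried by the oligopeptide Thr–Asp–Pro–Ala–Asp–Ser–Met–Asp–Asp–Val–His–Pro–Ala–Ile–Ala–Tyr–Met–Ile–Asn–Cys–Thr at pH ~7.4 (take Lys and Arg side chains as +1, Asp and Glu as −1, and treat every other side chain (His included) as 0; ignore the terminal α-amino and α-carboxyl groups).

-4

Positive (K, R): none → +0.
Negative (D, E): Asp2, Asp5, Asp8, Asp9 → −4.
Net charge = (+0) + (−4) = −4.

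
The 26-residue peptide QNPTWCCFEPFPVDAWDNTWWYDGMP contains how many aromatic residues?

F, W, and Y each carry an aromatic ring on the side chain.
Matching residues: W5, F8, F11, W16, W20, W21, Y22.

7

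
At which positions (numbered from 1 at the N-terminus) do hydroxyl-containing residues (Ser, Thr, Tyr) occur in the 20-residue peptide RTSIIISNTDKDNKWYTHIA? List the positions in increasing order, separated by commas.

2, 3, 7, 9, 16, 17

Matching residues: T2, S3, S7, T9, Y16, T17.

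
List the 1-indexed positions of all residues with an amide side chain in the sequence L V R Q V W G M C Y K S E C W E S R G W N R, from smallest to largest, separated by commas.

4, 21

The amide-side-chain residues are Asn (N) and Gln (Q).
Matching residues: Q4, N21.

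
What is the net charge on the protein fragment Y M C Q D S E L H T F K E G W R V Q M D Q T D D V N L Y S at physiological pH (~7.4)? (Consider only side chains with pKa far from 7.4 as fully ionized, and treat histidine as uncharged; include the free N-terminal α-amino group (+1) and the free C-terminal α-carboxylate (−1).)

-4

At pH ~7.4 the Lys and Arg side chains are protonated (+1), the Asp and Glu side chains are deprotonated (−1), and with His taken as neutral all other side chains carry no charge.
Positive (K, R): K12, R16 → +2.
Negative (D, E): D5, E7, E13, D20, D23, D24 → −6.
The N-terminus (+1) and C-terminus (−1) cancel.
Net charge = (+2) + (−6) = −4.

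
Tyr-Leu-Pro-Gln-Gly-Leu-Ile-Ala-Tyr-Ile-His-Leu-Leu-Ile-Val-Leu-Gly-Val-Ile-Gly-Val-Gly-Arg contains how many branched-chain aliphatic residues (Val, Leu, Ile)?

12

Matching residues: Leu2, Leu6, Ile7, Ile10, Leu12, Leu13, Ile14, Val15, Leu16, Val18, Ile19, Val21.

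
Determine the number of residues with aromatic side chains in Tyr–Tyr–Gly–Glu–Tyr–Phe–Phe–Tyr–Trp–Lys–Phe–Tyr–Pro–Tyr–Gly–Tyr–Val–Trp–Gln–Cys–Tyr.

F, W, and Y each carry an aromatic ring on the side chain.
Matching residues: Tyr1, Tyr2, Tyr5, Phe6, Phe7, Tyr8, Trp9, Phe11, Tyr12, Tyr14, Tyr16, Trp18, Tyr21.

13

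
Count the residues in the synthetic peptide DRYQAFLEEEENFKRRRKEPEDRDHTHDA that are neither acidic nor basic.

10

Acidic: D, E. Basic: K, R, H. All other residues are neither.
Matching residues: Y3, Q4, A5, F6, L7, N12, F13, P20, T26, A29.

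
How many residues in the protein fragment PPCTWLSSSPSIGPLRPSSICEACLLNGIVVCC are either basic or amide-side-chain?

Basic: H, K, R. Amide-side-chain: N, Q.
Basic residues here: R16 (1).
Amide-side-chain residues here: N27 (1).
The two groups share no amino acid, so total = 1 + 1 = 2.

2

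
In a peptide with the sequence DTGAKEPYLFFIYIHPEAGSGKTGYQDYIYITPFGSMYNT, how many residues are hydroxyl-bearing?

Serine (S), threonine (T), and tyrosine (Y) each carry a hydroxyl group on the side chain.
Matching residues: T2, Y8, Y13, S20, T23, Y25, Y28, Y30, T32, S36, Y38, T40.

12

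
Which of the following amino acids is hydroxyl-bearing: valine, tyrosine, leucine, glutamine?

S, T, and Y are the three residues with a side-chain hydroxyl.
Of the listed options, only tyrosine belongs to this group.

tyrosine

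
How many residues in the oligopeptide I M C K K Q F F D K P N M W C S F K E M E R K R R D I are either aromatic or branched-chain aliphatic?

6

Aromatic: F, W, Y. Branched-chain aliphatic: I, L, V.
Aromatic residues here: F7, F8, W14, F17 (4).
Branched-chain aliphatic residues here: I1, I27 (2).
The two groups share no amino acid, so total = 4 + 2 = 6.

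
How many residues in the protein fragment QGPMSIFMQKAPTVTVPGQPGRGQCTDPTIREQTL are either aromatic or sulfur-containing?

Aromatic: F, W, Y. Sulfur-containing: C, M.
Aromatic residues here: F7 (1).
Sulfur-containing residues here: M4, M8, C25 (3).
The two groups share no amino acid, so total = 1 + 3 = 4.

4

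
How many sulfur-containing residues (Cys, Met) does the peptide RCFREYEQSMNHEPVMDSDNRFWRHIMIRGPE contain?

Matching residues: C2, M10, M16, M27.

4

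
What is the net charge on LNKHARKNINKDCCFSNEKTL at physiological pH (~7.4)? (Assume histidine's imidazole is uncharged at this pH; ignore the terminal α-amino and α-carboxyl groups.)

At pH ~7.4 the Lys and Arg side chains are protonated (+1), the Asp and Glu side chains are deprotonated (−1), and with His taken as neutral all other side chains carry no charge.
Positive (K, R): K3, R6, K7, K11, K19 → +5.
Negative (D, E): D12, E18 → −2.
Net charge = (+5) + (−2) = +3.

+3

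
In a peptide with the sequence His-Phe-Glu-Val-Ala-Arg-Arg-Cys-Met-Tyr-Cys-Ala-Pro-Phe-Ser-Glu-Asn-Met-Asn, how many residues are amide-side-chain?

2

The amide-side-chain residues are Asn (N) and Gln (Q).
Matching residues: Asn17, Asn19.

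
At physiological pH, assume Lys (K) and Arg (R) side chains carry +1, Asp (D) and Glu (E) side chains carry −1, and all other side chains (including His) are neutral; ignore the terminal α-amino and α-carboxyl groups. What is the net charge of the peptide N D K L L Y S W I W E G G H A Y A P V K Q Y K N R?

Positive (K, R): K3, K20, K23, R25 → +4.
Negative (D, E): D2, E11 → −2.
Net charge = (+4) + (−2) = +2.

+2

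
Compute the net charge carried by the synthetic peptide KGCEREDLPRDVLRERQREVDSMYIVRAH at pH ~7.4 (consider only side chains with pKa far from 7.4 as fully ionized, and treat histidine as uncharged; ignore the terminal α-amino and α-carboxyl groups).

0

Near pH 7.4, K and R contribute +1 each, D and E contribute −1 each, and every other side chain (His included, as stated) is uncharged.
Positive (K, R): K1, R5, R10, R14, R16, R18, R27 → +7.
Negative (D, E): E4, E6, D7, D11, E15, E19, D21 → −7.
Net charge = (+7) + (−7) = 0.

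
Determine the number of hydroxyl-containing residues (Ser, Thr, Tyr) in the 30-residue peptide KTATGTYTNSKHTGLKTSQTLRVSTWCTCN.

13

Matching residues: T2, T4, T6, Y7, T8, S10, T13, T17, S18, T20, S24, T25, T28.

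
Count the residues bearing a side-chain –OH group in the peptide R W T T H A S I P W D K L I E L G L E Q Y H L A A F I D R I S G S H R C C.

6

The –OH-bearing residues are Ser, Thr (aliphatic alcohols), and Tyr (phenol).
Matching residues: T3, T4, S7, Y21, S31, S33.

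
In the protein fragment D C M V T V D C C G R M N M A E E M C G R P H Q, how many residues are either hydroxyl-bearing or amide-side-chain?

Hydroxyl-bearing: S, T, Y. Amide-side-chain: N, Q.
Hydroxyl-bearing residues here: T5 (1).
Amide-side-chain residues here: N13, Q24 (2).
The two groups share no amino acid, so total = 1 + 2 = 3.

3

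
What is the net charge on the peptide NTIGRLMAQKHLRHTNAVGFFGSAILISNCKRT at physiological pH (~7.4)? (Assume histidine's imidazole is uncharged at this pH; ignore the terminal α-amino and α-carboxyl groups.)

+5

The side chains ionized at physiological pH are Lys/Arg (+1) and Asp/Glu (−1); with His treated as neutral, nothing else contributes.
Positive (K, R): R5, K10, R13, K31, R32 → +5.
Negative (D, E): none → −0.
Net charge = (+5) + (−0) = +5.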